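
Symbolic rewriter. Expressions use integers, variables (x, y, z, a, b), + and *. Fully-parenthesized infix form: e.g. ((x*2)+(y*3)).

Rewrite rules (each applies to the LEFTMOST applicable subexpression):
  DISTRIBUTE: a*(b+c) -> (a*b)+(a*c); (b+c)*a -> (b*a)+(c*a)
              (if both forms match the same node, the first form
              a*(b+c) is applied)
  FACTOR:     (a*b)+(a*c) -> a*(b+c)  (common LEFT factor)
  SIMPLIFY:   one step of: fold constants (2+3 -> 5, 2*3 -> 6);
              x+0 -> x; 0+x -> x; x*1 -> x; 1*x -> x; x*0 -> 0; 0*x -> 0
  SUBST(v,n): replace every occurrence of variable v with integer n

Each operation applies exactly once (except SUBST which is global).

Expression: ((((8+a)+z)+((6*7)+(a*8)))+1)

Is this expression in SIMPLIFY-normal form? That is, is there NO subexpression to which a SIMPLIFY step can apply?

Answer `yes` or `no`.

Answer: no

Derivation:
Expression: ((((8+a)+z)+((6*7)+(a*8)))+1)
Scanning for simplifiable subexpressions (pre-order)...
  at root: ((((8+a)+z)+((6*7)+(a*8)))+1) (not simplifiable)
  at L: (((8+a)+z)+((6*7)+(a*8))) (not simplifiable)
  at LL: ((8+a)+z) (not simplifiable)
  at LLL: (8+a) (not simplifiable)
  at LR: ((6*7)+(a*8)) (not simplifiable)
  at LRL: (6*7) (SIMPLIFIABLE)
  at LRR: (a*8) (not simplifiable)
Found simplifiable subexpr at path LRL: (6*7)
One SIMPLIFY step would give: ((((8+a)+z)+(42+(a*8)))+1)
-> NOT in normal form.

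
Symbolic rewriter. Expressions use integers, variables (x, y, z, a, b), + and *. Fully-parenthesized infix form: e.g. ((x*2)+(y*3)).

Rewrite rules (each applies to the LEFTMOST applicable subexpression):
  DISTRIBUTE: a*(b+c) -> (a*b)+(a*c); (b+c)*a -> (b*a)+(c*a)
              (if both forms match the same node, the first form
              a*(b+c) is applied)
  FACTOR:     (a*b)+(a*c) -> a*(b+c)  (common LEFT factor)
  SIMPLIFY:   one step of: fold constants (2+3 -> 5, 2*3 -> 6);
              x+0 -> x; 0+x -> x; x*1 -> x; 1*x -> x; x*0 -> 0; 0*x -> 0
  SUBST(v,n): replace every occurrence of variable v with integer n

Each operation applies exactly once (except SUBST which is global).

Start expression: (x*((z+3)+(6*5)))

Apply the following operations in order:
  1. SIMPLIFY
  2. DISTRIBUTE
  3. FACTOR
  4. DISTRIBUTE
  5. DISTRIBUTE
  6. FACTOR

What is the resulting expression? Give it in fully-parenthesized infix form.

Answer: ((x*(z+3))+(x*30))

Derivation:
Start: (x*((z+3)+(6*5)))
Apply SIMPLIFY at RR (target: (6*5)): (x*((z+3)+(6*5))) -> (x*((z+3)+30))
Apply DISTRIBUTE at root (target: (x*((z+3)+30))): (x*((z+3)+30)) -> ((x*(z+3))+(x*30))
Apply FACTOR at root (target: ((x*(z+3))+(x*30))): ((x*(z+3))+(x*30)) -> (x*((z+3)+30))
Apply DISTRIBUTE at root (target: (x*((z+3)+30))): (x*((z+3)+30)) -> ((x*(z+3))+(x*30))
Apply DISTRIBUTE at L (target: (x*(z+3))): ((x*(z+3))+(x*30)) -> (((x*z)+(x*3))+(x*30))
Apply FACTOR at L (target: ((x*z)+(x*3))): (((x*z)+(x*3))+(x*30)) -> ((x*(z+3))+(x*30))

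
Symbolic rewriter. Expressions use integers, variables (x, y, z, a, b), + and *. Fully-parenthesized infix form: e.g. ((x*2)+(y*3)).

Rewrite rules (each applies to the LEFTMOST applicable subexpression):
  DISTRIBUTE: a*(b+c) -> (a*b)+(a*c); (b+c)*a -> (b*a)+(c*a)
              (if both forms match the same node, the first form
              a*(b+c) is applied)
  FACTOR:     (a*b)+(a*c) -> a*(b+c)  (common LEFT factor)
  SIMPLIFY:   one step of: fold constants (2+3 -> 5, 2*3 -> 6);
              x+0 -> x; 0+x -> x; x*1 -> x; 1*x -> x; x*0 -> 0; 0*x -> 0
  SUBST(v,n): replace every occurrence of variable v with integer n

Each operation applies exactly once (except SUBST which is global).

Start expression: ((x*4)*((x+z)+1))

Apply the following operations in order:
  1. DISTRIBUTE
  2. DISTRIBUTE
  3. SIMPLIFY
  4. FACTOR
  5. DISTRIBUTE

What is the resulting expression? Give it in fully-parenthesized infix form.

Start: ((x*4)*((x+z)+1))
Apply DISTRIBUTE at root (target: ((x*4)*((x+z)+1))): ((x*4)*((x+z)+1)) -> (((x*4)*(x+z))+((x*4)*1))
Apply DISTRIBUTE at L (target: ((x*4)*(x+z))): (((x*4)*(x+z))+((x*4)*1)) -> ((((x*4)*x)+((x*4)*z))+((x*4)*1))
Apply SIMPLIFY at R (target: ((x*4)*1)): ((((x*4)*x)+((x*4)*z))+((x*4)*1)) -> ((((x*4)*x)+((x*4)*z))+(x*4))
Apply FACTOR at L (target: (((x*4)*x)+((x*4)*z))): ((((x*4)*x)+((x*4)*z))+(x*4)) -> (((x*4)*(x+z))+(x*4))
Apply DISTRIBUTE at L (target: ((x*4)*(x+z))): (((x*4)*(x+z))+(x*4)) -> ((((x*4)*x)+((x*4)*z))+(x*4))

Answer: ((((x*4)*x)+((x*4)*z))+(x*4))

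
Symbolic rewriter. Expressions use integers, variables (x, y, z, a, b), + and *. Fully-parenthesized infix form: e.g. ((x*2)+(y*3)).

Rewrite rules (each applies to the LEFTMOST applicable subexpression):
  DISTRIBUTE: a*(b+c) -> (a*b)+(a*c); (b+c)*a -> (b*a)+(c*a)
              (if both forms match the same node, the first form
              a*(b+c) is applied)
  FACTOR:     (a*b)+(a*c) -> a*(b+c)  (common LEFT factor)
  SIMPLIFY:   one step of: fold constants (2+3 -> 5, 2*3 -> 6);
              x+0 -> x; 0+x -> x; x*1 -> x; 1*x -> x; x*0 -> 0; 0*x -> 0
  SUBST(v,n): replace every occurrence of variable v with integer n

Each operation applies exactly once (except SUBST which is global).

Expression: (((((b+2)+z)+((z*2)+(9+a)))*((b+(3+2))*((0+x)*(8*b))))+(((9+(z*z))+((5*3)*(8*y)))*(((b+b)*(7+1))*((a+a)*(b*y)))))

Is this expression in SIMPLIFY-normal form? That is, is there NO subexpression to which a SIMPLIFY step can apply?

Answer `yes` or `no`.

Expression: (((((b+2)+z)+((z*2)+(9+a)))*((b+(3+2))*((0+x)*(8*b))))+(((9+(z*z))+((5*3)*(8*y)))*(((b+b)*(7+1))*((a+a)*(b*y)))))
Scanning for simplifiable subexpressions (pre-order)...
  at root: (((((b+2)+z)+((z*2)+(9+a)))*((b+(3+2))*((0+x)*(8*b))))+(((9+(z*z))+((5*3)*(8*y)))*(((b+b)*(7+1))*((a+a)*(b*y))))) (not simplifiable)
  at L: ((((b+2)+z)+((z*2)+(9+a)))*((b+(3+2))*((0+x)*(8*b)))) (not simplifiable)
  at LL: (((b+2)+z)+((z*2)+(9+a))) (not simplifiable)
  at LLL: ((b+2)+z) (not simplifiable)
  at LLLL: (b+2) (not simplifiable)
  at LLR: ((z*2)+(9+a)) (not simplifiable)
  at LLRL: (z*2) (not simplifiable)
  at LLRR: (9+a) (not simplifiable)
  at LR: ((b+(3+2))*((0+x)*(8*b))) (not simplifiable)
  at LRL: (b+(3+2)) (not simplifiable)
  at LRLR: (3+2) (SIMPLIFIABLE)
  at LRR: ((0+x)*(8*b)) (not simplifiable)
  at LRRL: (0+x) (SIMPLIFIABLE)
  at LRRR: (8*b) (not simplifiable)
  at R: (((9+(z*z))+((5*3)*(8*y)))*(((b+b)*(7+1))*((a+a)*(b*y)))) (not simplifiable)
  at RL: ((9+(z*z))+((5*3)*(8*y))) (not simplifiable)
  at RLL: (9+(z*z)) (not simplifiable)
  at RLLR: (z*z) (not simplifiable)
  at RLR: ((5*3)*(8*y)) (not simplifiable)
  at RLRL: (5*3) (SIMPLIFIABLE)
  at RLRR: (8*y) (not simplifiable)
  at RR: (((b+b)*(7+1))*((a+a)*(b*y))) (not simplifiable)
  at RRL: ((b+b)*(7+1)) (not simplifiable)
  at RRLL: (b+b) (not simplifiable)
  at RRLR: (7+1) (SIMPLIFIABLE)
  at RRR: ((a+a)*(b*y)) (not simplifiable)
  at RRRL: (a+a) (not simplifiable)
  at RRRR: (b*y) (not simplifiable)
Found simplifiable subexpr at path LRLR: (3+2)
One SIMPLIFY step would give: (((((b+2)+z)+((z*2)+(9+a)))*((b+5)*((0+x)*(8*b))))+(((9+(z*z))+((5*3)*(8*y)))*(((b+b)*(7+1))*((a+a)*(b*y)))))
-> NOT in normal form.

Answer: no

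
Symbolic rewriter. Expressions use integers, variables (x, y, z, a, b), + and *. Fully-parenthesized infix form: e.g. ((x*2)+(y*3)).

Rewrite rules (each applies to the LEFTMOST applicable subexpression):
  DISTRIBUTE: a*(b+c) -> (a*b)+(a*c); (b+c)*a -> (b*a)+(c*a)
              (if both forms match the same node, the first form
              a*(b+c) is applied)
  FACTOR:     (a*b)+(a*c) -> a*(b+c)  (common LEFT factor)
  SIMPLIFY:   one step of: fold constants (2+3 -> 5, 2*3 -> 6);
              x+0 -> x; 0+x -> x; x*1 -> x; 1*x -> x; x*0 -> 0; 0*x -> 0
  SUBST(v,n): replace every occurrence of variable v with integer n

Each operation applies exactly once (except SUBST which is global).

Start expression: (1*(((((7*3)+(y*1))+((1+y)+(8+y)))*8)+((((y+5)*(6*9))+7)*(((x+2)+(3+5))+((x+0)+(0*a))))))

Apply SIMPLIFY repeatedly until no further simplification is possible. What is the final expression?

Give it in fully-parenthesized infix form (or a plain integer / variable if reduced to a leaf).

Start: (1*(((((7*3)+(y*1))+((1+y)+(8+y)))*8)+((((y+5)*(6*9))+7)*(((x+2)+(3+5))+((x+0)+(0*a))))))
Step 1: at root: (1*(((((7*3)+(y*1))+((1+y)+(8+y)))*8)+((((y+5)*(6*9))+7)*(((x+2)+(3+5))+((x+0)+(0*a)))))) -> (((((7*3)+(y*1))+((1+y)+(8+y)))*8)+((((y+5)*(6*9))+7)*(((x+2)+(3+5))+((x+0)+(0*a))))); overall: (1*(((((7*3)+(y*1))+((1+y)+(8+y)))*8)+((((y+5)*(6*9))+7)*(((x+2)+(3+5))+((x+0)+(0*a)))))) -> (((((7*3)+(y*1))+((1+y)+(8+y)))*8)+((((y+5)*(6*9))+7)*(((x+2)+(3+5))+((x+0)+(0*a)))))
Step 2: at LLLL: (7*3) -> 21; overall: (((((7*3)+(y*1))+((1+y)+(8+y)))*8)+((((y+5)*(6*9))+7)*(((x+2)+(3+5))+((x+0)+(0*a))))) -> ((((21+(y*1))+((1+y)+(8+y)))*8)+((((y+5)*(6*9))+7)*(((x+2)+(3+5))+((x+0)+(0*a)))))
Step 3: at LLLR: (y*1) -> y; overall: ((((21+(y*1))+((1+y)+(8+y)))*8)+((((y+5)*(6*9))+7)*(((x+2)+(3+5))+((x+0)+(0*a))))) -> ((((21+y)+((1+y)+(8+y)))*8)+((((y+5)*(6*9))+7)*(((x+2)+(3+5))+((x+0)+(0*a)))))
Step 4: at RLLR: (6*9) -> 54; overall: ((((21+y)+((1+y)+(8+y)))*8)+((((y+5)*(6*9))+7)*(((x+2)+(3+5))+((x+0)+(0*a))))) -> ((((21+y)+((1+y)+(8+y)))*8)+((((y+5)*54)+7)*(((x+2)+(3+5))+((x+0)+(0*a)))))
Step 5: at RRLR: (3+5) -> 8; overall: ((((21+y)+((1+y)+(8+y)))*8)+((((y+5)*54)+7)*(((x+2)+(3+5))+((x+0)+(0*a))))) -> ((((21+y)+((1+y)+(8+y)))*8)+((((y+5)*54)+7)*(((x+2)+8)+((x+0)+(0*a)))))
Step 6: at RRRL: (x+0) -> x; overall: ((((21+y)+((1+y)+(8+y)))*8)+((((y+5)*54)+7)*(((x+2)+8)+((x+0)+(0*a))))) -> ((((21+y)+((1+y)+(8+y)))*8)+((((y+5)*54)+7)*(((x+2)+8)+(x+(0*a)))))
Step 7: at RRRR: (0*a) -> 0; overall: ((((21+y)+((1+y)+(8+y)))*8)+((((y+5)*54)+7)*(((x+2)+8)+(x+(0*a))))) -> ((((21+y)+((1+y)+(8+y)))*8)+((((y+5)*54)+7)*(((x+2)+8)+(x+0))))
Step 8: at RRR: (x+0) -> x; overall: ((((21+y)+((1+y)+(8+y)))*8)+((((y+5)*54)+7)*(((x+2)+8)+(x+0)))) -> ((((21+y)+((1+y)+(8+y)))*8)+((((y+5)*54)+7)*(((x+2)+8)+x)))
Fixed point: ((((21+y)+((1+y)+(8+y)))*8)+((((y+5)*54)+7)*(((x+2)+8)+x)))

Answer: ((((21+y)+((1+y)+(8+y)))*8)+((((y+5)*54)+7)*(((x+2)+8)+x)))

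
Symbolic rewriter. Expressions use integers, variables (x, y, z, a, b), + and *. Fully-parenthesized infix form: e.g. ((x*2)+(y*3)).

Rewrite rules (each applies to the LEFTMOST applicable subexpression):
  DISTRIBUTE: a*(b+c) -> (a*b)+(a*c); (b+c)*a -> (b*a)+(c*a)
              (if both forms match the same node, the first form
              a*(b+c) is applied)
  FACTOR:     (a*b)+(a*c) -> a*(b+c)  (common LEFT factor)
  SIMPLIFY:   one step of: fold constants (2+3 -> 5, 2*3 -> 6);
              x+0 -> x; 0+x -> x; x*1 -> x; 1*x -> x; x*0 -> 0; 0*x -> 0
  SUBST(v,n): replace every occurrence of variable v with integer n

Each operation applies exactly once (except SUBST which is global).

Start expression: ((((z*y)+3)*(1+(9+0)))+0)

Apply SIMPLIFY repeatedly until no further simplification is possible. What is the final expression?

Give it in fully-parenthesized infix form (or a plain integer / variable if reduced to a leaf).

Start: ((((z*y)+3)*(1+(9+0)))+0)
Step 1: at root: ((((z*y)+3)*(1+(9+0)))+0) -> (((z*y)+3)*(1+(9+0))); overall: ((((z*y)+3)*(1+(9+0)))+0) -> (((z*y)+3)*(1+(9+0)))
Step 2: at RR: (9+0) -> 9; overall: (((z*y)+3)*(1+(9+0))) -> (((z*y)+3)*(1+9))
Step 3: at R: (1+9) -> 10; overall: (((z*y)+3)*(1+9)) -> (((z*y)+3)*10)
Fixed point: (((z*y)+3)*10)

Answer: (((z*y)+3)*10)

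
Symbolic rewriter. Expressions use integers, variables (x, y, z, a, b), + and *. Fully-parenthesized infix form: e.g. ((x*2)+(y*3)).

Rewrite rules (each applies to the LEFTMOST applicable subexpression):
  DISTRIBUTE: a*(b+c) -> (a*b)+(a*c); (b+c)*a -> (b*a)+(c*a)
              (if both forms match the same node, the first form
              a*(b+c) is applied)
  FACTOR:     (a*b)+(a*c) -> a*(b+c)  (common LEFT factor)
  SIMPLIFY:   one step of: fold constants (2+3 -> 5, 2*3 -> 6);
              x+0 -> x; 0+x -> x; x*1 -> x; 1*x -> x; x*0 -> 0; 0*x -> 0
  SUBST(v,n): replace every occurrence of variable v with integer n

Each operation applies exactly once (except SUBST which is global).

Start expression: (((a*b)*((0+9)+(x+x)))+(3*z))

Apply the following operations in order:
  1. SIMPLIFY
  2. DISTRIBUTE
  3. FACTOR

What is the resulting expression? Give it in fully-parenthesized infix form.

Answer: (((a*b)*(9+(x+x)))+(3*z))

Derivation:
Start: (((a*b)*((0+9)+(x+x)))+(3*z))
Apply SIMPLIFY at LRL (target: (0+9)): (((a*b)*((0+9)+(x+x)))+(3*z)) -> (((a*b)*(9+(x+x)))+(3*z))
Apply DISTRIBUTE at L (target: ((a*b)*(9+(x+x)))): (((a*b)*(9+(x+x)))+(3*z)) -> ((((a*b)*9)+((a*b)*(x+x)))+(3*z))
Apply FACTOR at L (target: (((a*b)*9)+((a*b)*(x+x)))): ((((a*b)*9)+((a*b)*(x+x)))+(3*z)) -> (((a*b)*(9+(x+x)))+(3*z))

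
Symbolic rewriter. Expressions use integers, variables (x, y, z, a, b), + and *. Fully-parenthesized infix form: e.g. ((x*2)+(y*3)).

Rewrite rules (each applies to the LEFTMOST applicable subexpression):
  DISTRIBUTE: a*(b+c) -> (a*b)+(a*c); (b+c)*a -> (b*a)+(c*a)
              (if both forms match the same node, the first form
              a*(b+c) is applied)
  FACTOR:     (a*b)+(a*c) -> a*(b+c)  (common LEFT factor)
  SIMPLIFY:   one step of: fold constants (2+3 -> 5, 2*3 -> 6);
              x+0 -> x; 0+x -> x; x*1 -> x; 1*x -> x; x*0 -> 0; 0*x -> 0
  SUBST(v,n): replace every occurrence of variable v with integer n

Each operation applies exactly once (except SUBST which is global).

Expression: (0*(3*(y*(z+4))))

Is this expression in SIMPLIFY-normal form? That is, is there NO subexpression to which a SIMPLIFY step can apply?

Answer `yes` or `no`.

Expression: (0*(3*(y*(z+4))))
Scanning for simplifiable subexpressions (pre-order)...
  at root: (0*(3*(y*(z+4)))) (SIMPLIFIABLE)
  at R: (3*(y*(z+4))) (not simplifiable)
  at RR: (y*(z+4)) (not simplifiable)
  at RRR: (z+4) (not simplifiable)
Found simplifiable subexpr at path root: (0*(3*(y*(z+4))))
One SIMPLIFY step would give: 0
-> NOT in normal form.

Answer: no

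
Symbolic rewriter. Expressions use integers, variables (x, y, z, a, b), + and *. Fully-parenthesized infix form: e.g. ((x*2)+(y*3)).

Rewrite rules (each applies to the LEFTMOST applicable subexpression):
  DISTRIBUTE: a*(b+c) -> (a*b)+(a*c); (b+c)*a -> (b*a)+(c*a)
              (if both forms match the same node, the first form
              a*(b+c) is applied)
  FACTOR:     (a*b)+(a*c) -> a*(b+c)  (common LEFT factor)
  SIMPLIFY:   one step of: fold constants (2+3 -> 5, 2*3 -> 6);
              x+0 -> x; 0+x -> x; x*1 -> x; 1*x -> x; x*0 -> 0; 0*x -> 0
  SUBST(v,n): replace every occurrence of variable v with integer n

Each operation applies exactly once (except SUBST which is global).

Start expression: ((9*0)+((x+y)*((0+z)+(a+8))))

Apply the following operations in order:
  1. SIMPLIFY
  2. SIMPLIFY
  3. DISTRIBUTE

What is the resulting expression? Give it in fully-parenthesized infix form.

Answer: (((x+y)*(0+z))+((x+y)*(a+8)))

Derivation:
Start: ((9*0)+((x+y)*((0+z)+(a+8))))
Apply SIMPLIFY at L (target: (9*0)): ((9*0)+((x+y)*((0+z)+(a+8)))) -> (0+((x+y)*((0+z)+(a+8))))
Apply SIMPLIFY at root (target: (0+((x+y)*((0+z)+(a+8))))): (0+((x+y)*((0+z)+(a+8)))) -> ((x+y)*((0+z)+(a+8)))
Apply DISTRIBUTE at root (target: ((x+y)*((0+z)+(a+8)))): ((x+y)*((0+z)+(a+8))) -> (((x+y)*(0+z))+((x+y)*(a+8)))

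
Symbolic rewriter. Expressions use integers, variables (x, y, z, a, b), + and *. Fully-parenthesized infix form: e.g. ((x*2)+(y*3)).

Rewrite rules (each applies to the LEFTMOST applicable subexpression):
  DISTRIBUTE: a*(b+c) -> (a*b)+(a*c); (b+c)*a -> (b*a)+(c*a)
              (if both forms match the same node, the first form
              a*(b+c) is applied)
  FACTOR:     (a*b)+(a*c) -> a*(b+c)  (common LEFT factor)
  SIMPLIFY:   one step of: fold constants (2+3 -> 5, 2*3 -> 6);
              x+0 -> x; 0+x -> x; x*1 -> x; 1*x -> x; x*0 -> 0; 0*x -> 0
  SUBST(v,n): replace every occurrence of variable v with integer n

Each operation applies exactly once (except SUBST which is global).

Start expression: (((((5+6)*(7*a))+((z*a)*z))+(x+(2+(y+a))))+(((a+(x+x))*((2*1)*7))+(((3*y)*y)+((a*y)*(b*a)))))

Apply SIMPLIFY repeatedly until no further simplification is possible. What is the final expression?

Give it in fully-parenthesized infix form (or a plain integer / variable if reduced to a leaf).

Start: (((((5+6)*(7*a))+((z*a)*z))+(x+(2+(y+a))))+(((a+(x+x))*((2*1)*7))+(((3*y)*y)+((a*y)*(b*a)))))
Step 1: at LLLL: (5+6) -> 11; overall: (((((5+6)*(7*a))+((z*a)*z))+(x+(2+(y+a))))+(((a+(x+x))*((2*1)*7))+(((3*y)*y)+((a*y)*(b*a))))) -> ((((11*(7*a))+((z*a)*z))+(x+(2+(y+a))))+(((a+(x+x))*((2*1)*7))+(((3*y)*y)+((a*y)*(b*a)))))
Step 2: at RLRL: (2*1) -> 2; overall: ((((11*(7*a))+((z*a)*z))+(x+(2+(y+a))))+(((a+(x+x))*((2*1)*7))+(((3*y)*y)+((a*y)*(b*a))))) -> ((((11*(7*a))+((z*a)*z))+(x+(2+(y+a))))+(((a+(x+x))*(2*7))+(((3*y)*y)+((a*y)*(b*a)))))
Step 3: at RLR: (2*7) -> 14; overall: ((((11*(7*a))+((z*a)*z))+(x+(2+(y+a))))+(((a+(x+x))*(2*7))+(((3*y)*y)+((a*y)*(b*a))))) -> ((((11*(7*a))+((z*a)*z))+(x+(2+(y+a))))+(((a+(x+x))*14)+(((3*y)*y)+((a*y)*(b*a)))))
Fixed point: ((((11*(7*a))+((z*a)*z))+(x+(2+(y+a))))+(((a+(x+x))*14)+(((3*y)*y)+((a*y)*(b*a)))))

Answer: ((((11*(7*a))+((z*a)*z))+(x+(2+(y+a))))+(((a+(x+x))*14)+(((3*y)*y)+((a*y)*(b*a)))))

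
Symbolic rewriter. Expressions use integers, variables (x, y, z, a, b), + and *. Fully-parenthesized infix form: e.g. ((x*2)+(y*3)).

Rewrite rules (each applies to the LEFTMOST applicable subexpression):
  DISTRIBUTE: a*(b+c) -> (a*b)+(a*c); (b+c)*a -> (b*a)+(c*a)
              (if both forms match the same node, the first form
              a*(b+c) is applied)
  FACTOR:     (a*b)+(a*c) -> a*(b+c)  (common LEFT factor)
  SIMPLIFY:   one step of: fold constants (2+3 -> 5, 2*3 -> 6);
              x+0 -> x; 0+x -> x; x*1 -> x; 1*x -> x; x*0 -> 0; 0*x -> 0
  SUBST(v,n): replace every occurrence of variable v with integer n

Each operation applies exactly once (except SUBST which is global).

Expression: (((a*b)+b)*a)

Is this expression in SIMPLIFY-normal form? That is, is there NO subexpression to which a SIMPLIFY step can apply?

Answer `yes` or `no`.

Answer: yes

Derivation:
Expression: (((a*b)+b)*a)
Scanning for simplifiable subexpressions (pre-order)...
  at root: (((a*b)+b)*a) (not simplifiable)
  at L: ((a*b)+b) (not simplifiable)
  at LL: (a*b) (not simplifiable)
Result: no simplifiable subexpression found -> normal form.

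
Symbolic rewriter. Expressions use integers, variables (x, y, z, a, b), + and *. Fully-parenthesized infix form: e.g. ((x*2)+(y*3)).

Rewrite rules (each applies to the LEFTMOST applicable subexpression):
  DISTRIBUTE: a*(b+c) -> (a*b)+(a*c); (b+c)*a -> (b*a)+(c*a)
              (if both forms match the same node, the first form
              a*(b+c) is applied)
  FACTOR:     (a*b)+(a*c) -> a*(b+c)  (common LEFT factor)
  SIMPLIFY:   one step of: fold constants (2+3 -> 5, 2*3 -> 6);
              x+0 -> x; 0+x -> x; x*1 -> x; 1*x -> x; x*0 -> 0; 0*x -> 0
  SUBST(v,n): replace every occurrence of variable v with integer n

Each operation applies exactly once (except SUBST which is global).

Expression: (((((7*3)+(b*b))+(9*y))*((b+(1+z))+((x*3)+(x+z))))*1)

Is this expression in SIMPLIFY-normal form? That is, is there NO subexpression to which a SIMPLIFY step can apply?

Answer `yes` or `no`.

Expression: (((((7*3)+(b*b))+(9*y))*((b+(1+z))+((x*3)+(x+z))))*1)
Scanning for simplifiable subexpressions (pre-order)...
  at root: (((((7*3)+(b*b))+(9*y))*((b+(1+z))+((x*3)+(x+z))))*1) (SIMPLIFIABLE)
  at L: ((((7*3)+(b*b))+(9*y))*((b+(1+z))+((x*3)+(x+z)))) (not simplifiable)
  at LL: (((7*3)+(b*b))+(9*y)) (not simplifiable)
  at LLL: ((7*3)+(b*b)) (not simplifiable)
  at LLLL: (7*3) (SIMPLIFIABLE)
  at LLLR: (b*b) (not simplifiable)
  at LLR: (9*y) (not simplifiable)
  at LR: ((b+(1+z))+((x*3)+(x+z))) (not simplifiable)
  at LRL: (b+(1+z)) (not simplifiable)
  at LRLR: (1+z) (not simplifiable)
  at LRR: ((x*3)+(x+z)) (not simplifiable)
  at LRRL: (x*3) (not simplifiable)
  at LRRR: (x+z) (not simplifiable)
Found simplifiable subexpr at path root: (((((7*3)+(b*b))+(9*y))*((b+(1+z))+((x*3)+(x+z))))*1)
One SIMPLIFY step would give: ((((7*3)+(b*b))+(9*y))*((b+(1+z))+((x*3)+(x+z))))
-> NOT in normal form.

Answer: no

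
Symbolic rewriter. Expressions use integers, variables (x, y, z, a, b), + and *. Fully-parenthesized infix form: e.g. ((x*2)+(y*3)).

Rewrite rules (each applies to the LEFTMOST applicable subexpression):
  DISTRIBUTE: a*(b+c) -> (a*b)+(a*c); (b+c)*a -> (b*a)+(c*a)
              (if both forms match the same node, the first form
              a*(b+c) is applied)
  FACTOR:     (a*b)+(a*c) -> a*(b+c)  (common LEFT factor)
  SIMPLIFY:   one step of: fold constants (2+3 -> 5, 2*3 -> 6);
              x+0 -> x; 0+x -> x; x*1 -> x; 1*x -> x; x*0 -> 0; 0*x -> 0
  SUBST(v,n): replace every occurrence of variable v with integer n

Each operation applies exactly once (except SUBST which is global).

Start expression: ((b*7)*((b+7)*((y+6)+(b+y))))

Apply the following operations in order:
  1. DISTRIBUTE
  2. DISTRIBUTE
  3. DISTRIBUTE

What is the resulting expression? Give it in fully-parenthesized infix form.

Start: ((b*7)*((b+7)*((y+6)+(b+y))))
Apply DISTRIBUTE at R (target: ((b+7)*((y+6)+(b+y)))): ((b*7)*((b+7)*((y+6)+(b+y)))) -> ((b*7)*(((b+7)*(y+6))+((b+7)*(b+y))))
Apply DISTRIBUTE at root (target: ((b*7)*(((b+7)*(y+6))+((b+7)*(b+y))))): ((b*7)*(((b+7)*(y+6))+((b+7)*(b+y)))) -> (((b*7)*((b+7)*(y+6)))+((b*7)*((b+7)*(b+y))))
Apply DISTRIBUTE at LR (target: ((b+7)*(y+6))): (((b*7)*((b+7)*(y+6)))+((b*7)*((b+7)*(b+y)))) -> (((b*7)*(((b+7)*y)+((b+7)*6)))+((b*7)*((b+7)*(b+y))))

Answer: (((b*7)*(((b+7)*y)+((b+7)*6)))+((b*7)*((b+7)*(b+y))))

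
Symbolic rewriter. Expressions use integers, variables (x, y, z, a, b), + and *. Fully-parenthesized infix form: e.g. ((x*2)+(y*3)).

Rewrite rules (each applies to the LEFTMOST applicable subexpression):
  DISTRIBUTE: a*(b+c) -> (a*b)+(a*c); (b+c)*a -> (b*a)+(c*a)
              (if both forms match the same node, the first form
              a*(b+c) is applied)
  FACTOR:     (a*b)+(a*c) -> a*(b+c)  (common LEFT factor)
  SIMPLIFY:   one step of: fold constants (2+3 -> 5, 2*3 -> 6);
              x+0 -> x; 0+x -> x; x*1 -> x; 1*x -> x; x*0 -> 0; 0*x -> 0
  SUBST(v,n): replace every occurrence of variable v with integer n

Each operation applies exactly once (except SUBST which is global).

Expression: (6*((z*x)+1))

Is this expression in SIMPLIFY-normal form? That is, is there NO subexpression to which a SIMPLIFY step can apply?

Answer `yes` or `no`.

Expression: (6*((z*x)+1))
Scanning for simplifiable subexpressions (pre-order)...
  at root: (6*((z*x)+1)) (not simplifiable)
  at R: ((z*x)+1) (not simplifiable)
  at RL: (z*x) (not simplifiable)
Result: no simplifiable subexpression found -> normal form.

Answer: yes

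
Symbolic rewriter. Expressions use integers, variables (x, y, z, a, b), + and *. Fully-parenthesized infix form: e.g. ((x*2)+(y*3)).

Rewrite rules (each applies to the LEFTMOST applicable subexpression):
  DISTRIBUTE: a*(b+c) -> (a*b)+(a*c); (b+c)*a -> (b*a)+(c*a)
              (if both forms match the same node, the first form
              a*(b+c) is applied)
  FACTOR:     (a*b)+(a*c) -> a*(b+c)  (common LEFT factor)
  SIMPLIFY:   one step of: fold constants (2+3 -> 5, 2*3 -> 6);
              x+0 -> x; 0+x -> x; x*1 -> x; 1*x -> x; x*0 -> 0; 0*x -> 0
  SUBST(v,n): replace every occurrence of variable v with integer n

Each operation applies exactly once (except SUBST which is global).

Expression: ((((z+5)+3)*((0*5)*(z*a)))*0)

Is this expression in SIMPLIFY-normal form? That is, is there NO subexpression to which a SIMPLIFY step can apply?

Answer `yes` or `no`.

Expression: ((((z+5)+3)*((0*5)*(z*a)))*0)
Scanning for simplifiable subexpressions (pre-order)...
  at root: ((((z+5)+3)*((0*5)*(z*a)))*0) (SIMPLIFIABLE)
  at L: (((z+5)+3)*((0*5)*(z*a))) (not simplifiable)
  at LL: ((z+5)+3) (not simplifiable)
  at LLL: (z+5) (not simplifiable)
  at LR: ((0*5)*(z*a)) (not simplifiable)
  at LRL: (0*5) (SIMPLIFIABLE)
  at LRR: (z*a) (not simplifiable)
Found simplifiable subexpr at path root: ((((z+5)+3)*((0*5)*(z*a)))*0)
One SIMPLIFY step would give: 0
-> NOT in normal form.

Answer: no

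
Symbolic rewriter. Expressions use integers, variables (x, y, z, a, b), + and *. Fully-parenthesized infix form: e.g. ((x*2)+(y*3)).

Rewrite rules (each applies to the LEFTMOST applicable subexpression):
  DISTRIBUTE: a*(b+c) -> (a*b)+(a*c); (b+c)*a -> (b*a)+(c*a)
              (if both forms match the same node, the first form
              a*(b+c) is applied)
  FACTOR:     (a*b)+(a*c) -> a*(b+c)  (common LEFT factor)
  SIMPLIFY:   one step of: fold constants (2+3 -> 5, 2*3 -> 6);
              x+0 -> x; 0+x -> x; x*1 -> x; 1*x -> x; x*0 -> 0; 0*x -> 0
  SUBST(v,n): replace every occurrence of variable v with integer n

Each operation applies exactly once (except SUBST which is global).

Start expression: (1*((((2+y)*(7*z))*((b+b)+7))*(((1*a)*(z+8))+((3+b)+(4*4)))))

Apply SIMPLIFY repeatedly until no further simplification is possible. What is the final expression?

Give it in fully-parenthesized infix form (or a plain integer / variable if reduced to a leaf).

Answer: ((((2+y)*(7*z))*((b+b)+7))*((a*(z+8))+((3+b)+16)))

Derivation:
Start: (1*((((2+y)*(7*z))*((b+b)+7))*(((1*a)*(z+8))+((3+b)+(4*4)))))
Step 1: at root: (1*((((2+y)*(7*z))*((b+b)+7))*(((1*a)*(z+8))+((3+b)+(4*4))))) -> ((((2+y)*(7*z))*((b+b)+7))*(((1*a)*(z+8))+((3+b)+(4*4)))); overall: (1*((((2+y)*(7*z))*((b+b)+7))*(((1*a)*(z+8))+((3+b)+(4*4))))) -> ((((2+y)*(7*z))*((b+b)+7))*(((1*a)*(z+8))+((3+b)+(4*4))))
Step 2: at RLL: (1*a) -> a; overall: ((((2+y)*(7*z))*((b+b)+7))*(((1*a)*(z+8))+((3+b)+(4*4)))) -> ((((2+y)*(7*z))*((b+b)+7))*((a*(z+8))+((3+b)+(4*4))))
Step 3: at RRR: (4*4) -> 16; overall: ((((2+y)*(7*z))*((b+b)+7))*((a*(z+8))+((3+b)+(4*4)))) -> ((((2+y)*(7*z))*((b+b)+7))*((a*(z+8))+((3+b)+16)))
Fixed point: ((((2+y)*(7*z))*((b+b)+7))*((a*(z+8))+((3+b)+16)))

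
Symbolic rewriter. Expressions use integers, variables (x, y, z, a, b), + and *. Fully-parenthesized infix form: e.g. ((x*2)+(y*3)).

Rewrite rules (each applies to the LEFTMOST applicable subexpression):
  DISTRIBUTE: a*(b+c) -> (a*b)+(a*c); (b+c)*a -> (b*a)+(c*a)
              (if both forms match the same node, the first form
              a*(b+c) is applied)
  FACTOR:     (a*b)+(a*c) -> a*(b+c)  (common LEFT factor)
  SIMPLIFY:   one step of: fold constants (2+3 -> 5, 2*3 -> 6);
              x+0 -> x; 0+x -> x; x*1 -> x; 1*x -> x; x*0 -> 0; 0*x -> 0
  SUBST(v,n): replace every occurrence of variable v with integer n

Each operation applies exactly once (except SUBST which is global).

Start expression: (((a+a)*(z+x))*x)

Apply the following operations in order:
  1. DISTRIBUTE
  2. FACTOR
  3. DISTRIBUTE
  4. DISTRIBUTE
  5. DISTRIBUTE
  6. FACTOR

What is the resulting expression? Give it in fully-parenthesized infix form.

Answer: (((a*(z+z))*x)+(((a+a)*x)*x))

Derivation:
Start: (((a+a)*(z+x))*x)
Apply DISTRIBUTE at L (target: ((a+a)*(z+x))): (((a+a)*(z+x))*x) -> ((((a+a)*z)+((a+a)*x))*x)
Apply FACTOR at L (target: (((a+a)*z)+((a+a)*x))): ((((a+a)*z)+((a+a)*x))*x) -> (((a+a)*(z+x))*x)
Apply DISTRIBUTE at L (target: ((a+a)*(z+x))): (((a+a)*(z+x))*x) -> ((((a+a)*z)+((a+a)*x))*x)
Apply DISTRIBUTE at root (target: ((((a+a)*z)+((a+a)*x))*x)): ((((a+a)*z)+((a+a)*x))*x) -> ((((a+a)*z)*x)+(((a+a)*x)*x))
Apply DISTRIBUTE at LL (target: ((a+a)*z)): ((((a+a)*z)*x)+(((a+a)*x)*x)) -> ((((a*z)+(a*z))*x)+(((a+a)*x)*x))
Apply FACTOR at LL (target: ((a*z)+(a*z))): ((((a*z)+(a*z))*x)+(((a+a)*x)*x)) -> (((a*(z+z))*x)+(((a+a)*x)*x))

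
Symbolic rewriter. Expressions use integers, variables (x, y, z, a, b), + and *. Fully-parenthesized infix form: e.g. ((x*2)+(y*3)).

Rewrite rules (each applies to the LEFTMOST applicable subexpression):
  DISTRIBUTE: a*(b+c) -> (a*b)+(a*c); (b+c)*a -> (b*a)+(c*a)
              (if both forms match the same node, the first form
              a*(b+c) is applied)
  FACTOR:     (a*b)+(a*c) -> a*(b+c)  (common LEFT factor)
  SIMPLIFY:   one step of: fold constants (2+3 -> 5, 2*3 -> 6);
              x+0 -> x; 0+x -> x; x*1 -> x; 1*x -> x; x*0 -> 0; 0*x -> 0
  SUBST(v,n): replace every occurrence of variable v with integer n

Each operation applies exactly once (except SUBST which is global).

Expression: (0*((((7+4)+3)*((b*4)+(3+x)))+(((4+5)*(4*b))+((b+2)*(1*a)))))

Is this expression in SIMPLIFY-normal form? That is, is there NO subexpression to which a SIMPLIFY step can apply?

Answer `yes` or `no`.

Expression: (0*((((7+4)+3)*((b*4)+(3+x)))+(((4+5)*(4*b))+((b+2)*(1*a)))))
Scanning for simplifiable subexpressions (pre-order)...
  at root: (0*((((7+4)+3)*((b*4)+(3+x)))+(((4+5)*(4*b))+((b+2)*(1*a))))) (SIMPLIFIABLE)
  at R: ((((7+4)+3)*((b*4)+(3+x)))+(((4+5)*(4*b))+((b+2)*(1*a)))) (not simplifiable)
  at RL: (((7+4)+3)*((b*4)+(3+x))) (not simplifiable)
  at RLL: ((7+4)+3) (not simplifiable)
  at RLLL: (7+4) (SIMPLIFIABLE)
  at RLR: ((b*4)+(3+x)) (not simplifiable)
  at RLRL: (b*4) (not simplifiable)
  at RLRR: (3+x) (not simplifiable)
  at RR: (((4+5)*(4*b))+((b+2)*(1*a))) (not simplifiable)
  at RRL: ((4+5)*(4*b)) (not simplifiable)
  at RRLL: (4+5) (SIMPLIFIABLE)
  at RRLR: (4*b) (not simplifiable)
  at RRR: ((b+2)*(1*a)) (not simplifiable)
  at RRRL: (b+2) (not simplifiable)
  at RRRR: (1*a) (SIMPLIFIABLE)
Found simplifiable subexpr at path root: (0*((((7+4)+3)*((b*4)+(3+x)))+(((4+5)*(4*b))+((b+2)*(1*a)))))
One SIMPLIFY step would give: 0
-> NOT in normal form.

Answer: no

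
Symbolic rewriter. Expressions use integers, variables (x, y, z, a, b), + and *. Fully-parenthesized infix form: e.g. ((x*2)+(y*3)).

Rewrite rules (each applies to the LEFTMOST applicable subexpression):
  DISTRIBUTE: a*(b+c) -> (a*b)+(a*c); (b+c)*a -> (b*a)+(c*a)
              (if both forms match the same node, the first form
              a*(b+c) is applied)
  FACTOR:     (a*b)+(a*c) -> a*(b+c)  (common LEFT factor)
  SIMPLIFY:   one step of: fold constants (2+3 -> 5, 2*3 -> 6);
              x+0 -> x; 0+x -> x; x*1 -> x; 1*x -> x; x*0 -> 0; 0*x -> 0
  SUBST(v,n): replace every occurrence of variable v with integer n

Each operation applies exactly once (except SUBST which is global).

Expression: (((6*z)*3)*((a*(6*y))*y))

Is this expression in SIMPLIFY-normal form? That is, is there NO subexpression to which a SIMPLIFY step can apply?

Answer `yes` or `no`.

Expression: (((6*z)*3)*((a*(6*y))*y))
Scanning for simplifiable subexpressions (pre-order)...
  at root: (((6*z)*3)*((a*(6*y))*y)) (not simplifiable)
  at L: ((6*z)*3) (not simplifiable)
  at LL: (6*z) (not simplifiable)
  at R: ((a*(6*y))*y) (not simplifiable)
  at RL: (a*(6*y)) (not simplifiable)
  at RLR: (6*y) (not simplifiable)
Result: no simplifiable subexpression found -> normal form.

Answer: yes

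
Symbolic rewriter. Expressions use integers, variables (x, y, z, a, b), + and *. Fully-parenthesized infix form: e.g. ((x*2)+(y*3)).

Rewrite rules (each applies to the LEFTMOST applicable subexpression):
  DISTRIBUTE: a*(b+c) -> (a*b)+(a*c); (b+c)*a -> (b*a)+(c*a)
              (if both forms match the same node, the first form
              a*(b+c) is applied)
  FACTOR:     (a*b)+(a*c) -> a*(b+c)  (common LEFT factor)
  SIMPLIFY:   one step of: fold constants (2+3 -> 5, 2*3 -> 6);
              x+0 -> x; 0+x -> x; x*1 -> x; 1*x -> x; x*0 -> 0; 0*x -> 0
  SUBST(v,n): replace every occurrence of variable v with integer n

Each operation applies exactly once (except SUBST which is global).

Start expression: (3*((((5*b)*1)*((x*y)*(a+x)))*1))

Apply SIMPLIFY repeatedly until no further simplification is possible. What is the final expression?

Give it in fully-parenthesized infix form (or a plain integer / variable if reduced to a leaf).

Start: (3*((((5*b)*1)*((x*y)*(a+x)))*1))
Step 1: at R: ((((5*b)*1)*((x*y)*(a+x)))*1) -> (((5*b)*1)*((x*y)*(a+x))); overall: (3*((((5*b)*1)*((x*y)*(a+x)))*1)) -> (3*(((5*b)*1)*((x*y)*(a+x))))
Step 2: at RL: ((5*b)*1) -> (5*b); overall: (3*(((5*b)*1)*((x*y)*(a+x)))) -> (3*((5*b)*((x*y)*(a+x))))
Fixed point: (3*((5*b)*((x*y)*(a+x))))

Answer: (3*((5*b)*((x*y)*(a+x))))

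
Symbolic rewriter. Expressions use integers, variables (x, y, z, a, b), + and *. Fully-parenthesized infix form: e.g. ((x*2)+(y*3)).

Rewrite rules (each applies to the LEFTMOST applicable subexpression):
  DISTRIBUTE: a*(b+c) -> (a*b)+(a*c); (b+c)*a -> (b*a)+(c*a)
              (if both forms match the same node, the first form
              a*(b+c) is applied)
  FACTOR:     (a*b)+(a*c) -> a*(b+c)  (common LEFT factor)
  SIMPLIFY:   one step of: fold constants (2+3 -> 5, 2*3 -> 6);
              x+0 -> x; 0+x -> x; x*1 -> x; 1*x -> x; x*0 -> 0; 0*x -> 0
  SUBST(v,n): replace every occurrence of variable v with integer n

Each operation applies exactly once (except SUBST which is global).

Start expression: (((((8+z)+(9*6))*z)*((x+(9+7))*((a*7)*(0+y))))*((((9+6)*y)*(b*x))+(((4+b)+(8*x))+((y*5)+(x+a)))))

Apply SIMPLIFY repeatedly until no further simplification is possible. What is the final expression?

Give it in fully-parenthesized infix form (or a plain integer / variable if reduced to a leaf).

Answer: (((((8+z)+54)*z)*((x+16)*((a*7)*y)))*(((15*y)*(b*x))+(((4+b)+(8*x))+((y*5)+(x+a)))))

Derivation:
Start: (((((8+z)+(9*6))*z)*((x+(9+7))*((a*7)*(0+y))))*((((9+6)*y)*(b*x))+(((4+b)+(8*x))+((y*5)+(x+a)))))
Step 1: at LLLR: (9*6) -> 54; overall: (((((8+z)+(9*6))*z)*((x+(9+7))*((a*7)*(0+y))))*((((9+6)*y)*(b*x))+(((4+b)+(8*x))+((y*5)+(x+a))))) -> (((((8+z)+54)*z)*((x+(9+7))*((a*7)*(0+y))))*((((9+6)*y)*(b*x))+(((4+b)+(8*x))+((y*5)+(x+a)))))
Step 2: at LRLR: (9+7) -> 16; overall: (((((8+z)+54)*z)*((x+(9+7))*((a*7)*(0+y))))*((((9+6)*y)*(b*x))+(((4+b)+(8*x))+((y*5)+(x+a))))) -> (((((8+z)+54)*z)*((x+16)*((a*7)*(0+y))))*((((9+6)*y)*(b*x))+(((4+b)+(8*x))+((y*5)+(x+a)))))
Step 3: at LRRR: (0+y) -> y; overall: (((((8+z)+54)*z)*((x+16)*((a*7)*(0+y))))*((((9+6)*y)*(b*x))+(((4+b)+(8*x))+((y*5)+(x+a))))) -> (((((8+z)+54)*z)*((x+16)*((a*7)*y)))*((((9+6)*y)*(b*x))+(((4+b)+(8*x))+((y*5)+(x+a)))))
Step 4: at RLLL: (9+6) -> 15; overall: (((((8+z)+54)*z)*((x+16)*((a*7)*y)))*((((9+6)*y)*(b*x))+(((4+b)+(8*x))+((y*5)+(x+a))))) -> (((((8+z)+54)*z)*((x+16)*((a*7)*y)))*(((15*y)*(b*x))+(((4+b)+(8*x))+((y*5)+(x+a)))))
Fixed point: (((((8+z)+54)*z)*((x+16)*((a*7)*y)))*(((15*y)*(b*x))+(((4+b)+(8*x))+((y*5)+(x+a)))))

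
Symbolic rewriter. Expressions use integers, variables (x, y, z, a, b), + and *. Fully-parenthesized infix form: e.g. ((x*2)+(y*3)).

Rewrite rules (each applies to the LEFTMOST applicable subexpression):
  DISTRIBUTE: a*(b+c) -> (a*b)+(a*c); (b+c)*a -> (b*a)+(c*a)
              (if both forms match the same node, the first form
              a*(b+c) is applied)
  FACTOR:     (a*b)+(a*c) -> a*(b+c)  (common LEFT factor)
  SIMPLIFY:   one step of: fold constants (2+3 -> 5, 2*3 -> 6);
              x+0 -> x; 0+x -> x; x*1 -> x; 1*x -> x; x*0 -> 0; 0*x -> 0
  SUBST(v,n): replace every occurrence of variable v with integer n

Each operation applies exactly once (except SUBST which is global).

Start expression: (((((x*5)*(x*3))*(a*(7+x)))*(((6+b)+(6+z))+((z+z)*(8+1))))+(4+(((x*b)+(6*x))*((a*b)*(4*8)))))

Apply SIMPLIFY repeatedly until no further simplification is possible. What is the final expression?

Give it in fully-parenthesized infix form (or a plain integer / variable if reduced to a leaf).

Answer: (((((x*5)*(x*3))*(a*(7+x)))*(((6+b)+(6+z))+((z+z)*9)))+(4+(((x*b)+(6*x))*((a*b)*32))))

Derivation:
Start: (((((x*5)*(x*3))*(a*(7+x)))*(((6+b)+(6+z))+((z+z)*(8+1))))+(4+(((x*b)+(6*x))*((a*b)*(4*8)))))
Step 1: at LRRR: (8+1) -> 9; overall: (((((x*5)*(x*3))*(a*(7+x)))*(((6+b)+(6+z))+((z+z)*(8+1))))+(4+(((x*b)+(6*x))*((a*b)*(4*8))))) -> (((((x*5)*(x*3))*(a*(7+x)))*(((6+b)+(6+z))+((z+z)*9)))+(4+(((x*b)+(6*x))*((a*b)*(4*8)))))
Step 2: at RRRR: (4*8) -> 32; overall: (((((x*5)*(x*3))*(a*(7+x)))*(((6+b)+(6+z))+((z+z)*9)))+(4+(((x*b)+(6*x))*((a*b)*(4*8))))) -> (((((x*5)*(x*3))*(a*(7+x)))*(((6+b)+(6+z))+((z+z)*9)))+(4+(((x*b)+(6*x))*((a*b)*32))))
Fixed point: (((((x*5)*(x*3))*(a*(7+x)))*(((6+b)+(6+z))+((z+z)*9)))+(4+(((x*b)+(6*x))*((a*b)*32))))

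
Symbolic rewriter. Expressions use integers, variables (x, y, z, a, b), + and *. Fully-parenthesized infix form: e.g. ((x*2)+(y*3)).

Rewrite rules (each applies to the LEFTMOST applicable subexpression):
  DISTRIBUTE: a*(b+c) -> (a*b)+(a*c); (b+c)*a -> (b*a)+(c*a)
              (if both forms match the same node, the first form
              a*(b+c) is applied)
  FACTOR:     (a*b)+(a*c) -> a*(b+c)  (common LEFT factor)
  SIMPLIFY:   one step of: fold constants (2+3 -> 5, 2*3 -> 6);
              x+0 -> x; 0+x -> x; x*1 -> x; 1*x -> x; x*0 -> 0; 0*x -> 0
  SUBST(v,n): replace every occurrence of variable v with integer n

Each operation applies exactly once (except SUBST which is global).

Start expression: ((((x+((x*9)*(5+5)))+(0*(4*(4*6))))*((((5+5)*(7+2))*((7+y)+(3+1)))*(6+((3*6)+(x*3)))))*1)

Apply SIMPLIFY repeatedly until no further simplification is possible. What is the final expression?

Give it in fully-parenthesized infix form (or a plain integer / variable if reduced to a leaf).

Answer: ((x+((x*9)*10))*((90*((7+y)+4))*(6+(18+(x*3)))))

Derivation:
Start: ((((x+((x*9)*(5+5)))+(0*(4*(4*6))))*((((5+5)*(7+2))*((7+y)+(3+1)))*(6+((3*6)+(x*3)))))*1)
Step 1: at root: ((((x+((x*9)*(5+5)))+(0*(4*(4*6))))*((((5+5)*(7+2))*((7+y)+(3+1)))*(6+((3*6)+(x*3)))))*1) -> (((x+((x*9)*(5+5)))+(0*(4*(4*6))))*((((5+5)*(7+2))*((7+y)+(3+1)))*(6+((3*6)+(x*3))))); overall: ((((x+((x*9)*(5+5)))+(0*(4*(4*6))))*((((5+5)*(7+2))*((7+y)+(3+1)))*(6+((3*6)+(x*3)))))*1) -> (((x+((x*9)*(5+5)))+(0*(4*(4*6))))*((((5+5)*(7+2))*((7+y)+(3+1)))*(6+((3*6)+(x*3)))))
Step 2: at LLRR: (5+5) -> 10; overall: (((x+((x*9)*(5+5)))+(0*(4*(4*6))))*((((5+5)*(7+2))*((7+y)+(3+1)))*(6+((3*6)+(x*3))))) -> (((x+((x*9)*10))+(0*(4*(4*6))))*((((5+5)*(7+2))*((7+y)+(3+1)))*(6+((3*6)+(x*3)))))
Step 3: at LR: (0*(4*(4*6))) -> 0; overall: (((x+((x*9)*10))+(0*(4*(4*6))))*((((5+5)*(7+2))*((7+y)+(3+1)))*(6+((3*6)+(x*3))))) -> (((x+((x*9)*10))+0)*((((5+5)*(7+2))*((7+y)+(3+1)))*(6+((3*6)+(x*3)))))
Step 4: at L: ((x+((x*9)*10))+0) -> (x+((x*9)*10)); overall: (((x+((x*9)*10))+0)*((((5+5)*(7+2))*((7+y)+(3+1)))*(6+((3*6)+(x*3))))) -> ((x+((x*9)*10))*((((5+5)*(7+2))*((7+y)+(3+1)))*(6+((3*6)+(x*3)))))
Step 5: at RLLL: (5+5) -> 10; overall: ((x+((x*9)*10))*((((5+5)*(7+2))*((7+y)+(3+1)))*(6+((3*6)+(x*3))))) -> ((x+((x*9)*10))*(((10*(7+2))*((7+y)+(3+1)))*(6+((3*6)+(x*3)))))
Step 6: at RLLR: (7+2) -> 9; overall: ((x+((x*9)*10))*(((10*(7+2))*((7+y)+(3+1)))*(6+((3*6)+(x*3))))) -> ((x+((x*9)*10))*(((10*9)*((7+y)+(3+1)))*(6+((3*6)+(x*3)))))
Step 7: at RLL: (10*9) -> 90; overall: ((x+((x*9)*10))*(((10*9)*((7+y)+(3+1)))*(6+((3*6)+(x*3))))) -> ((x+((x*9)*10))*((90*((7+y)+(3+1)))*(6+((3*6)+(x*3)))))
Step 8: at RLRR: (3+1) -> 4; overall: ((x+((x*9)*10))*((90*((7+y)+(3+1)))*(6+((3*6)+(x*3))))) -> ((x+((x*9)*10))*((90*((7+y)+4))*(6+((3*6)+(x*3)))))
Step 9: at RRRL: (3*6) -> 18; overall: ((x+((x*9)*10))*((90*((7+y)+4))*(6+((3*6)+(x*3))))) -> ((x+((x*9)*10))*((90*((7+y)+4))*(6+(18+(x*3)))))
Fixed point: ((x+((x*9)*10))*((90*((7+y)+4))*(6+(18+(x*3)))))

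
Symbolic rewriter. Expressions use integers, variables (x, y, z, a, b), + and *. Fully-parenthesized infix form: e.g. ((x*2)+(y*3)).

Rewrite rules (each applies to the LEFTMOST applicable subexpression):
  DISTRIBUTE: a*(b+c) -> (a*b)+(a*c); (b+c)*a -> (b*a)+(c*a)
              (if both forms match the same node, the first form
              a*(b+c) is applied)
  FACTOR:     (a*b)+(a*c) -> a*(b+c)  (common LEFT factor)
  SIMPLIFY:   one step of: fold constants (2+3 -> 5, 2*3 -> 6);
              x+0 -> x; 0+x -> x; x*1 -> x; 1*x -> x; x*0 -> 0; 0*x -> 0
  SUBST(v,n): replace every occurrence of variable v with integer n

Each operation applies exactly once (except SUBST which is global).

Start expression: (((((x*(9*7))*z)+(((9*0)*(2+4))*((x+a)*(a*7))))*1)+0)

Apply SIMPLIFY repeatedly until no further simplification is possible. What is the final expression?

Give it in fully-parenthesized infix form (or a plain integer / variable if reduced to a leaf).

Start: (((((x*(9*7))*z)+(((9*0)*(2+4))*((x+a)*(a*7))))*1)+0)
Step 1: at root: (((((x*(9*7))*z)+(((9*0)*(2+4))*((x+a)*(a*7))))*1)+0) -> ((((x*(9*7))*z)+(((9*0)*(2+4))*((x+a)*(a*7))))*1); overall: (((((x*(9*7))*z)+(((9*0)*(2+4))*((x+a)*(a*7))))*1)+0) -> ((((x*(9*7))*z)+(((9*0)*(2+4))*((x+a)*(a*7))))*1)
Step 2: at root: ((((x*(9*7))*z)+(((9*0)*(2+4))*((x+a)*(a*7))))*1) -> (((x*(9*7))*z)+(((9*0)*(2+4))*((x+a)*(a*7)))); overall: ((((x*(9*7))*z)+(((9*0)*(2+4))*((x+a)*(a*7))))*1) -> (((x*(9*7))*z)+(((9*0)*(2+4))*((x+a)*(a*7))))
Step 3: at LLR: (9*7) -> 63; overall: (((x*(9*7))*z)+(((9*0)*(2+4))*((x+a)*(a*7)))) -> (((x*63)*z)+(((9*0)*(2+4))*((x+a)*(a*7))))
Step 4: at RLL: (9*0) -> 0; overall: (((x*63)*z)+(((9*0)*(2+4))*((x+a)*(a*7)))) -> (((x*63)*z)+((0*(2+4))*((x+a)*(a*7))))
Step 5: at RL: (0*(2+4)) -> 0; overall: (((x*63)*z)+((0*(2+4))*((x+a)*(a*7)))) -> (((x*63)*z)+(0*((x+a)*(a*7))))
Step 6: at R: (0*((x+a)*(a*7))) -> 0; overall: (((x*63)*z)+(0*((x+a)*(a*7)))) -> (((x*63)*z)+0)
Step 7: at root: (((x*63)*z)+0) -> ((x*63)*z); overall: (((x*63)*z)+0) -> ((x*63)*z)
Fixed point: ((x*63)*z)

Answer: ((x*63)*z)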